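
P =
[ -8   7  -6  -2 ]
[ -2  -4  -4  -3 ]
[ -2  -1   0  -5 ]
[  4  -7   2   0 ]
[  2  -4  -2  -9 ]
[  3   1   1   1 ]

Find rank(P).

Row reduce to echelon form.
R2 ← R2 − (1/4)·R1: [0, -23/4, -5/2, -5/2]
R3 ← R3 − (1/4)·R1: [0, -11/4, 3/2, -9/2]
R4 ← R4 + (1/2)·R1: [0, -7/2, -1, -1]
R5 ← R5 + (1/4)·R1: [0, -9/4, -7/2, -19/2]
R6 ← R6 + (3/8)·R1: [0, 29/8, -5/4, 1/4]
R3 ← R3 − (11/23)·R2: [0, 0, 62/23, -76/23]
R4 ← R4 − (14/23)·R2: [0, 0, 12/23, 12/23]
R5 ← R5 − (9/23)·R2: [0, 0, -58/23, -196/23]
R6 ← R6 + (29/46)·R2: [0, 0, -65/23, -61/46]
R4 ← R4 − (6/31)·R3: [0, 0, 0, 36/31]
R5 ← R5 + (29/31)·R3: [0, 0, 0, -360/31]
R6 ← R6 + (65/62)·R3: [0, 0, 0, -297/62]
R5 ← R5 + (10)·R4: [0, 0, 0, 0]
R6 ← R6 + (33/8)·R4: [0, 0, 0, 0]
Echelon form has 4 nonzero rows, so rank(P) = 4.

4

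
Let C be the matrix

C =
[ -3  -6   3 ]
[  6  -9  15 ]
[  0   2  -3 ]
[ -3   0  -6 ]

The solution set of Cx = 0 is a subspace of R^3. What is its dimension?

Row reduce to echelon form.
R2 ← R2 + (2)·R1: [0, -21, 21]
R4 ← R4 − R1: [0, 6, -9]
R3 ← R3 + (2/21)·R2: [0, 0, -1]
R4 ← R4 + (2/7)·R2: [0, 0, -3]
R4 ← R4 − (3)·R3: [0, 0, 0]
3 nonzero rows, so rank(C) = 3.
C has 3 columns; by rank–nullity, nullity = 3 − 3 = 0.

0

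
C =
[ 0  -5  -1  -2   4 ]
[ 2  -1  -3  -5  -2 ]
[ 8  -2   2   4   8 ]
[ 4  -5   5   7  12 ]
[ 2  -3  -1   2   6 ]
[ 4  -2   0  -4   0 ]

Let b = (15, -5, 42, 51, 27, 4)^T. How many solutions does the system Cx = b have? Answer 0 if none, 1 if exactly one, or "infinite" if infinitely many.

Row reduce the augmented matrix [C | b].
Swap R1 ↔ R2
R3 ← R3 − (4)·R1: [0, 2, 14, 24, 16, 62]
R4 ← R4 − (2)·R1: [0, -3, 11, 17, 16, 61]
R5 ← R5 − R1: [0, -2, 2, 7, 8, 32]
R6 ← R6 − (2)·R1: [0, 0, 6, 6, 4, 14]
R3 ← R3 + (2/5)·R2: [0, 0, 68/5, 116/5, 88/5, 68]
R4 ← R4 − (3/5)·R2: [0, 0, 58/5, 91/5, 68/5, 52]
R5 ← R5 − (2/5)·R2: [0, 0, 12/5, 39/5, 32/5, 26]
R4 ← R4 − (29/34)·R3: [0, 0, 0, -27/17, -24/17, -6]
R5 ← R5 − (3/17)·R3: [0, 0, 0, 63/17, 56/17, 14]
R6 ← R6 − (15/34)·R3: [0, 0, 0, -72/17, -64/17, -16]
R5 ← R5 + (7/3)·R4: [0, 0, 0, 0, 0, 0]
R6 ← R6 − (8/3)·R4: [0, 0, 0, 0, 0, 0]
The echelon form has 4 nonzero rows, and every pivot lies in the first 5 columns, so rank(C) = rank([C|b]) = 4.
The system is consistent.
rank = 4 < 5 unknowns, so there are infinitely many solutions.

infinite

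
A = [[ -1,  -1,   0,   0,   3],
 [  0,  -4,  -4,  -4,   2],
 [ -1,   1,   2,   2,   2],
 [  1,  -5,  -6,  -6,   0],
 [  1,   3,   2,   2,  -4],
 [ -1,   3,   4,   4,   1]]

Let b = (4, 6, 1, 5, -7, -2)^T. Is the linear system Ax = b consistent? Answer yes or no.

Row reduce the augmented matrix [A | b].
R3 ← R3 − R1: [0, 2, 2, 2, -1, -3]
R4 ← R4 + R1: [0, -6, -6, -6, 3, 9]
R5 ← R5 + R1: [0, 2, 2, 2, -1, -3]
R6 ← R6 − R1: [0, 4, 4, 4, -2, -6]
R3 ← R3 + (1/2)·R2: [0, 0, 0, 0, 0, 0]
R4 ← R4 − (3/2)·R2: [0, 0, 0, 0, 0, 0]
R5 ← R5 + (1/2)·R2: [0, 0, 0, 0, 0, 0]
R6 ← R6 + R2: [0, 0, 0, 0, 0, 0]
The echelon form has 2 nonzero rows, and every pivot lies in the first 5 columns, so rank(A) = rank([A|b]) = 2.
The system is consistent.

yes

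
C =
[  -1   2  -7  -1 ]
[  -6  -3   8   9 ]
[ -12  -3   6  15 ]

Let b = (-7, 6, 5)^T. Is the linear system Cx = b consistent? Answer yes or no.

Row reduce the augmented matrix [C | b].
R2 ← R2 − (6)·R1: [0, -15, 50, 15, 48]
R3 ← R3 − (12)·R1: [0, -27, 90, 27, 89]
R3 ← R3 − (9/5)·R2: [0, 0, 0, 0, 13/5]
The echelon form has 3 nonzero rows; the last pivot sits in the augmented column, so rank(C) = 2 but rank([C|b]) = 3.
Since the ranks differ, the system is inconsistent.

no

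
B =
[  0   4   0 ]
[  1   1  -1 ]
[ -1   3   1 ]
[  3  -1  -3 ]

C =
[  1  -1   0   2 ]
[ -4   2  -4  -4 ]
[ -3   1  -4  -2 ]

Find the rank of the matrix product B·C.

First compute BC:
[[-16,   8, -16, -16],
 [  0,   0,   0,   0],
 [-16,   8, -16, -16],
 [ 16,  -8,  16,  16]]
Now row reduce the product.
R3 ← R3 − R1: [0, 0, 0, 0]
R4 ← R4 + R1: [0, 0, 0, 0]
1 nonzero row, so rank(BC) = 1.

1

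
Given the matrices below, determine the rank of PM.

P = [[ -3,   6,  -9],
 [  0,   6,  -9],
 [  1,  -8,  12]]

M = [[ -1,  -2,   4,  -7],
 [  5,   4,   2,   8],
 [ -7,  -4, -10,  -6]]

2

First compute PM:
[[ 96,  66,  90, 123],
 [ 93,  60, 102, 102],
 [-125, -82, -132, -143]]
Now row reduce the product.
R2 ← R2 − (31/32)·R1: [0, -63/16, 237/16, -549/32]
R3 ← R3 + (125/96)·R1: [0, 63/16, -237/16, 549/32]
R3 ← R3 + R2: [0, 0, 0, 0]
2 nonzero rows, so rank(PM) = 2.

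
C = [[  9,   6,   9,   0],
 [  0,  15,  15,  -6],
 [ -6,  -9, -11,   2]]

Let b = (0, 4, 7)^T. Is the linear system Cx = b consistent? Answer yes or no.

Row reduce the augmented matrix [C | b].
R3 ← R3 + (2/3)·R1: [0, -5, -5, 2, 7]
R3 ← R3 + (1/3)·R2: [0, 0, 0, 0, 25/3]
The echelon form has 3 nonzero rows; the last pivot sits in the augmented column, so rank(C) = 2 but rank([C|b]) = 3.
Since the ranks differ, the system is inconsistent.

no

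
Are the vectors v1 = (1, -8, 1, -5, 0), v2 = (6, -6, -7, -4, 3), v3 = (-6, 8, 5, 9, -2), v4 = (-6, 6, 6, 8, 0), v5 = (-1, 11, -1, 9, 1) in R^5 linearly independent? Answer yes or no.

yes

Form the matrix with these vectors as rows and row reduce.
R2 ← R2 − (6)·R1: [0, 42, -13, 26, 3]
R3 ← R3 + (6)·R1: [0, -40, 11, -21, -2]
R4 ← R4 + (6)·R1: [0, -42, 12, -22, 0]
R5 ← R5 + R1: [0, 3, 0, 4, 1]
R3 ← R3 + (20/21)·R2: [0, 0, -29/21, 79/21, 6/7]
R4 ← R4 + R2: [0, 0, -1, 4, 3]
R5 ← R5 − (1/14)·R2: [0, 0, 13/14, 15/7, 11/14]
R4 ← R4 − (21/29)·R3: [0, 0, 0, 37/29, 69/29]
R5 ← R5 + (39/58)·R3: [0, 0, 0, 271/58, 79/58]
R5 ← R5 − (271/74)·R4: [0, 0, 0, 0, -272/37]
5 nonzero rows, so the 5 vectors span a space of dimension 5.
Since 5 = 5, the vectors are linearly independent.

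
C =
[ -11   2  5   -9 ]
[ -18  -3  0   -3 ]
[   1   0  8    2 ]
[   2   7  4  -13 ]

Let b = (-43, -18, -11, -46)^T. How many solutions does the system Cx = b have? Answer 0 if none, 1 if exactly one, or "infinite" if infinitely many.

infinite

Row reduce the augmented matrix [C | b].
R2 ← R2 − (18/11)·R1: [0, -69/11, -90/11, 129/11, 576/11]
R3 ← R3 + (1/11)·R1: [0, 2/11, 93/11, 13/11, -164/11]
R4 ← R4 + (2/11)·R1: [0, 81/11, 54/11, -161/11, -592/11]
R3 ← R3 + (2/69)·R2: [0, 0, 189/23, 35/23, -308/23]
R4 ← R4 + (27/23)·R2: [0, 0, -108/23, -20/23, 176/23]
R4 ← R4 + (4/7)·R3: [0, 0, 0, 0, 0]
The echelon form has 3 nonzero rows, and every pivot lies in the first 4 columns, so rank(C) = rank([C|b]) = 3.
The system is consistent.
rank = 3 < 4 unknowns, so there are infinitely many solutions.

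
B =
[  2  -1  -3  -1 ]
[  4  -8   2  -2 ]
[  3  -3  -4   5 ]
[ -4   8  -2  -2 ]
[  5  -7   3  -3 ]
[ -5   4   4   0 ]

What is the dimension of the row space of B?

Row reduce to echelon form.
R2 ← R2 − (2)·R1: [0, -6, 8, 0]
R3 ← R3 − (3/2)·R1: [0, -3/2, 1/2, 13/2]
R4 ← R4 + (2)·R1: [0, 6, -8, -4]
R5 ← R5 − (5/2)·R1: [0, -9/2, 21/2, -1/2]
R6 ← R6 + (5/2)·R1: [0, 3/2, -7/2, -5/2]
R3 ← R3 − (1/4)·R2: [0, 0, -3/2, 13/2]
R4 ← R4 + R2: [0, 0, 0, -4]
R5 ← R5 − (3/4)·R2: [0, 0, 9/2, -1/2]
R6 ← R6 + (1/4)·R2: [0, 0, -3/2, -5/2]
R5 ← R5 + (3)·R3: [0, 0, 0, 19]
R6 ← R6 − R3: [0, 0, 0, -9]
R5 ← R5 + (19/4)·R4: [0, 0, 0, 0]
R6 ← R6 − (9/4)·R4: [0, 0, 0, 0]
Echelon form has 4 nonzero rows, so rank(B) = 4.
The row space has dimension equal to the rank: 4.

4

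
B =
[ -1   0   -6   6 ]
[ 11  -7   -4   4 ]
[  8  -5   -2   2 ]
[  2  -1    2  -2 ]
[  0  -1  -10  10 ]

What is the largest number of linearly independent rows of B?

Row reduce to echelon form.
R2 ← R2 + (11)·R1: [0, -7, -70, 70]
R3 ← R3 + (8)·R1: [0, -5, -50, 50]
R4 ← R4 + (2)·R1: [0, -1, -10, 10]
R3 ← R3 − (5/7)·R2: [0, 0, 0, 0]
R4 ← R4 − (1/7)·R2: [0, 0, 0, 0]
R5 ← R5 − (1/7)·R2: [0, 0, 0, 0]
Echelon form has 2 nonzero rows, so rank(B) = 2.
The rank gives the maximum number of linearly independent rows: 2.

2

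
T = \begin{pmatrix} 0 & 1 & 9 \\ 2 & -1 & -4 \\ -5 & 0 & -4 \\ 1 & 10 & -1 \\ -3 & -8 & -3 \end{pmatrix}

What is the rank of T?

3

Row reduce to echelon form.
Swap R1 ↔ R2
R3 ← R3 + (5/2)·R1: [0, -5/2, -14]
R4 ← R4 − (1/2)·R1: [0, 21/2, 1]
R5 ← R5 + (3/2)·R1: [0, -19/2, -9]
R3 ← R3 + (5/2)·R2: [0, 0, 17/2]
R4 ← R4 − (21/2)·R2: [0, 0, -187/2]
R5 ← R5 + (19/2)·R2: [0, 0, 153/2]
R4 ← R4 + (11)·R3: [0, 0, 0]
R5 ← R5 − (9)·R3: [0, 0, 0]
Echelon form has 3 nonzero rows, so rank(T) = 3.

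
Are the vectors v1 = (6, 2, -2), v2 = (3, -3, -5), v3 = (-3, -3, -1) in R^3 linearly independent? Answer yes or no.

no

Form the matrix with these vectors as rows and row reduce.
R2 ← R2 − (1/2)·R1: [0, -4, -4]
R3 ← R3 + (1/2)·R1: [0, -2, -2]
R3 ← R3 − (1/2)·R2: [0, 0, 0]
2 nonzero rows, so the 3 vectors span a space of dimension 2.
Since 2 < 3, the vectors are linearly dependent.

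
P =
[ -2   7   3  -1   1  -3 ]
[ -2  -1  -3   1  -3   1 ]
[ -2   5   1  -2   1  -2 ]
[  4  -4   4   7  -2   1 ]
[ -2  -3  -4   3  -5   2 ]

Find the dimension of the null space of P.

3

Row reduce to echelon form.
R2 ← R2 − R1: [0, -8, -6, 2, -4, 4]
R3 ← R3 − R1: [0, -2, -2, -1, 0, 1]
R4 ← R4 + (2)·R1: [0, 10, 10, 5, 0, -5]
R5 ← R5 − R1: [0, -10, -7, 4, -6, 5]
R3 ← R3 − (1/4)·R2: [0, 0, -1/2, -3/2, 1, 0]
R4 ← R4 + (5/4)·R2: [0, 0, 5/2, 15/2, -5, 0]
R5 ← R5 − (5/4)·R2: [0, 0, 1/2, 3/2, -1, 0]
R4 ← R4 + (5)·R3: [0, 0, 0, 0, 0, 0]
R5 ← R5 + R3: [0, 0, 0, 0, 0, 0]
3 nonzero rows, so rank(P) = 3.
P has 6 columns; by rank–nullity, nullity = 6 − 3 = 3.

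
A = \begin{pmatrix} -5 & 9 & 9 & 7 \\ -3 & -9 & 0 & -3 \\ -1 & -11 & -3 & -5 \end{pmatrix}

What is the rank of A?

2

Row reduce to echelon form.
R2 ← R2 − (3/5)·R1: [0, -72/5, -27/5, -36/5]
R3 ← R3 − (1/5)·R1: [0, -64/5, -24/5, -32/5]
R3 ← R3 − (8/9)·R2: [0, 0, 0, 0]
Echelon form has 2 nonzero rows, so rank(A) = 2.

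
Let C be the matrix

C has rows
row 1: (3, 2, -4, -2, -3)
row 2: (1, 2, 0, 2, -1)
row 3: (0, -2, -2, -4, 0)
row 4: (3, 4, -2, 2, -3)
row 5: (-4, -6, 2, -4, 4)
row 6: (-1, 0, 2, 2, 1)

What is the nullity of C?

3

Row reduce to echelon form.
R2 ← R2 − (1/3)·R1: [0, 4/3, 4/3, 8/3, 0]
R4 ← R4 − R1: [0, 2, 2, 4, 0]
R5 ← R5 + (4/3)·R1: [0, -10/3, -10/3, -20/3, 0]
R6 ← R6 + (1/3)·R1: [0, 2/3, 2/3, 4/3, 0]
R3 ← R3 + (3/2)·R2: [0, 0, 0, 0, 0]
R4 ← R4 − (3/2)·R2: [0, 0, 0, 0, 0]
R5 ← R5 + (5/2)·R2: [0, 0, 0, 0, 0]
R6 ← R6 − (1/2)·R2: [0, 0, 0, 0, 0]
2 nonzero rows, so rank(C) = 2.
C has 5 columns; by rank–nullity, nullity = 5 − 2 = 3.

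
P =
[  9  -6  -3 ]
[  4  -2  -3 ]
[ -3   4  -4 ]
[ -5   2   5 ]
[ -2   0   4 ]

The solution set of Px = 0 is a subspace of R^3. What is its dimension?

1

Row reduce to echelon form.
R2 ← R2 − (4/9)·R1: [0, 2/3, -5/3]
R3 ← R3 + (1/3)·R1: [0, 2, -5]
R4 ← R4 + (5/9)·R1: [0, -4/3, 10/3]
R5 ← R5 + (2/9)·R1: [0, -4/3, 10/3]
R3 ← R3 − (3)·R2: [0, 0, 0]
R4 ← R4 + (2)·R2: [0, 0, 0]
R5 ← R5 + (2)·R2: [0, 0, 0]
2 nonzero rows, so rank(P) = 2.
P has 3 columns; by rank–nullity, nullity = 3 − 2 = 1.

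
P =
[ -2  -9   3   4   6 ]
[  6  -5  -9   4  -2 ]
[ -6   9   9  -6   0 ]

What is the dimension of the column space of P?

2

Row reduce to echelon form.
R2 ← R2 + (3)·R1: [0, -32, 0, 16, 16]
R3 ← R3 − (3)·R1: [0, 36, 0, -18, -18]
R3 ← R3 + (9/8)·R2: [0, 0, 0, 0, 0]
Echelon form has 2 nonzero rows, so rank(P) = 2.
The column space has dimension equal to the rank: 2.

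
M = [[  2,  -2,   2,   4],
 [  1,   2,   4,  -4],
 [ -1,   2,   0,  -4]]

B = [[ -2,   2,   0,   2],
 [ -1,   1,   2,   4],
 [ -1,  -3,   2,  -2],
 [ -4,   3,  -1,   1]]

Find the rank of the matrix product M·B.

First compute MB:
[[-20,   8,  -4,  -4],
 [  8, -20,  16,  -2],
 [ 16, -12,   8,   2]]
Now row reduce the product.
R2 ← R2 + (2/5)·R1: [0, -84/5, 72/5, -18/5]
R3 ← R3 + (4/5)·R1: [0, -28/5, 24/5, -6/5]
R3 ← R3 − (1/3)·R2: [0, 0, 0, 0]
2 nonzero rows, so rank(MB) = 2.

2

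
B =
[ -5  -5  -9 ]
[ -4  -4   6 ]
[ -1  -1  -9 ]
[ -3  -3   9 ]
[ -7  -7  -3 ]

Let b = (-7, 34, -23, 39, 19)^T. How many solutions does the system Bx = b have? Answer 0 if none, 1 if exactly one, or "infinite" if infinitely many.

Row reduce the augmented matrix [B | b].
R2 ← R2 − (4/5)·R1: [0, 0, 66/5, 198/5]
R3 ← R3 − (1/5)·R1: [0, 0, -36/5, -108/5]
R4 ← R4 − (3/5)·R1: [0, 0, 72/5, 216/5]
R5 ← R5 − (7/5)·R1: [0, 0, 48/5, 144/5]
R3 ← R3 + (6/11)·R2: [0, 0, 0, 0]
R4 ← R4 − (12/11)·R2: [0, 0, 0, 0]
R5 ← R5 − (8/11)·R2: [0, 0, 0, 0]
The echelon form has 2 nonzero rows, and every pivot lies in the first 3 columns, so rank(B) = rank([B|b]) = 2.
The system is consistent.
rank = 2 < 3 unknowns, so there are infinitely many solutions.

infinite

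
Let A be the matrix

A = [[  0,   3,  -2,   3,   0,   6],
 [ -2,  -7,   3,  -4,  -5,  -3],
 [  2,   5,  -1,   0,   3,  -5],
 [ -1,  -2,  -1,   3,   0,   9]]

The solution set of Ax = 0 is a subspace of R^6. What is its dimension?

Row reduce to echelon form.
Swap R1 ↔ R2
R3 ← R3 + R1: [0, -2, 2, -4, -2, -8]
R4 ← R4 − (1/2)·R1: [0, 3/2, -5/2, 5, 5/2, 21/2]
R3 ← R3 + (2/3)·R2: [0, 0, 2/3, -2, -2, -4]
R4 ← R4 − (1/2)·R2: [0, 0, -3/2, 7/2, 5/2, 15/2]
R4 ← R4 + (9/4)·R3: [0, 0, 0, -1, -2, -3/2]
4 nonzero rows, so rank(A) = 4.
A has 6 columns; by rank–nullity, nullity = 6 − 4 = 2.

2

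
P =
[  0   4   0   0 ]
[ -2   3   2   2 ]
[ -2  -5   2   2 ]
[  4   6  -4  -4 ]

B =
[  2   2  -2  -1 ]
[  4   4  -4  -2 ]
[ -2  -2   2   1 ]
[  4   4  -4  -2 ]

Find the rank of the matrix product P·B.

First compute PB:
[[ 16,  16, -16,  -8],
 [ 12,  12, -12,  -6],
 [-20, -20,  20,  10],
 [ 24,  24, -24, -12]]
Now row reduce the product.
R2 ← R2 − (3/4)·R1: [0, 0, 0, 0]
R3 ← R3 + (5/4)·R1: [0, 0, 0, 0]
R4 ← R4 − (3/2)·R1: [0, 0, 0, 0]
1 nonzero row, so rank(PB) = 1.

1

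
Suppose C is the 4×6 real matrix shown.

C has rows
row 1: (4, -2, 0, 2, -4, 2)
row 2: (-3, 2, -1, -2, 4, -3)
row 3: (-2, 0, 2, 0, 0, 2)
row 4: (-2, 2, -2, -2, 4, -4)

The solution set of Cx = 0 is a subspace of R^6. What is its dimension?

Row reduce to echelon form.
R2 ← R2 + (3/4)·R1: [0, 1/2, -1, -1/2, 1, -3/2]
R3 ← R3 + (1/2)·R1: [0, -1, 2, 1, -2, 3]
R4 ← R4 + (1/2)·R1: [0, 1, -2, -1, 2, -3]
R3 ← R3 + (2)·R2: [0, 0, 0, 0, 0, 0]
R4 ← R4 − (2)·R2: [0, 0, 0, 0, 0, 0]
2 nonzero rows, so rank(C) = 2.
C has 6 columns; by rank–nullity, nullity = 6 − 2 = 4.

4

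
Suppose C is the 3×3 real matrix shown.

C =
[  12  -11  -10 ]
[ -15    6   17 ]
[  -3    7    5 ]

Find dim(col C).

3

Row reduce to echelon form.
R2 ← R2 + (5/4)·R1: [0, -31/4, 9/2]
R3 ← R3 + (1/4)·R1: [0, 17/4, 5/2]
R3 ← R3 + (17/31)·R2: [0, 0, 154/31]
Echelon form has 3 nonzero rows, so rank(C) = 3.
The column space has dimension equal to the rank: 3.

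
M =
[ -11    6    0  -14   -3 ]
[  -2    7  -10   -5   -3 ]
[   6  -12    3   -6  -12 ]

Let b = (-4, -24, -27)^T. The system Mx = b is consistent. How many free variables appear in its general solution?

Row reduce the augmented matrix [M | b].
R2 ← R2 − (2/11)·R1: [0, 65/11, -10, -27/11, -27/11, -256/11]
R3 ← R3 + (6/11)·R1: [0, -96/11, 3, -150/11, -150/11, -321/11]
R3 ← R3 + (96/65)·R2: [0, 0, -153/13, -1122/65, -1122/65, -4131/65]
The echelon form has 3 nonzero rows, and every pivot lies in the first 5 columns, so rank(M) = rank([M|b]) = 3.
The system is consistent.
Free variables = (unknowns) − (rank) = 5 − 3 = 2.

2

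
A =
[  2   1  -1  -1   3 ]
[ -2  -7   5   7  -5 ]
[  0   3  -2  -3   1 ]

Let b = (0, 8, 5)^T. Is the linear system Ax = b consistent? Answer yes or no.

no

Row reduce the augmented matrix [A | b].
R2 ← R2 + R1: [0, -6, 4, 6, -2, 8]
R3 ← R3 + (1/2)·R2: [0, 0, 0, 0, 0, 9]
The echelon form has 3 nonzero rows; the last pivot sits in the augmented column, so rank(A) = 2 but rank([A|b]) = 3.
Since the ranks differ, the system is inconsistent.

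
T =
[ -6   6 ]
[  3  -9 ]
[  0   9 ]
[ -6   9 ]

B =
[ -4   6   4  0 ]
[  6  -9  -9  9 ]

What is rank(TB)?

2

First compute TB:
[[ 60, -90, -78,  54],
 [-66,  99,  93, -81],
 [ 54, -81, -81,  81],
 [ 78, -117, -105,  81]]
Now row reduce the product.
R2 ← R2 + (11/10)·R1: [0, 0, 36/5, -108/5]
R3 ← R3 − (9/10)·R1: [0, 0, -54/5, 162/5]
R4 ← R4 − (13/10)·R1: [0, 0, -18/5, 54/5]
R3 ← R3 + (3/2)·R2: [0, 0, 0, 0]
R4 ← R4 + (1/2)·R2: [0, 0, 0, 0]
2 nonzero rows, so rank(TB) = 2.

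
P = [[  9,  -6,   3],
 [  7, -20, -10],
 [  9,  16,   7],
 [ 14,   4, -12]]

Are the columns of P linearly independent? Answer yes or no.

yes

Row reduce P to echelon form.
R2 ← R2 − (7/9)·R1: [0, -46/3, -37/3]
R3 ← R3 − R1: [0, 22, 4]
R4 ← R4 − (14/9)·R1: [0, 40/3, -50/3]
R3 ← R3 + (33/23)·R2: [0, 0, -315/23]
R4 ← R4 + (20/23)·R2: [0, 0, -630/23]
R4 ← R4 − (2)·R3: [0, 0, 0]
3 pivots among 3 columns.
Every column is a pivot column, so the columns are linearly independent.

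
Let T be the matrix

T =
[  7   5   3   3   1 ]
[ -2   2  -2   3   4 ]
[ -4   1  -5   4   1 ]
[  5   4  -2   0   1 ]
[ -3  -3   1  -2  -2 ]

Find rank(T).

5

Row reduce to echelon form.
R2 ← R2 + (2/7)·R1: [0, 24/7, -8/7, 27/7, 30/7]
R3 ← R3 + (4/7)·R1: [0, 27/7, -23/7, 40/7, 11/7]
R4 ← R4 − (5/7)·R1: [0, 3/7, -29/7, -15/7, 2/7]
R5 ← R5 + (3/7)·R1: [0, -6/7, 16/7, -5/7, -11/7]
R3 ← R3 − (9/8)·R2: [0, 0, -2, 11/8, -13/4]
R4 ← R4 − (1/8)·R2: [0, 0, -4, -21/8, -1/4]
R5 ← R5 + (1/4)·R2: [0, 0, 2, 1/4, -1/2]
R4 ← R4 − (2)·R3: [0, 0, 0, -43/8, 25/4]
R5 ← R5 + R3: [0, 0, 0, 13/8, -15/4]
R5 ← R5 + (13/43)·R4: [0, 0, 0, 0, -80/43]
Echelon form has 5 nonzero rows, so rank(T) = 5.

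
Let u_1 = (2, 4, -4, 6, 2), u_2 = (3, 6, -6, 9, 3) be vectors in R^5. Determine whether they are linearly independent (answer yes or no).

no

Form the matrix with these vectors as rows and row reduce.
R2 ← R2 − (3/2)·R1: [0, 0, 0, 0, 0]
1 nonzero row, so the 2 vectors span a space of dimension 1.
Since 1 < 2, the vectors are linearly dependent.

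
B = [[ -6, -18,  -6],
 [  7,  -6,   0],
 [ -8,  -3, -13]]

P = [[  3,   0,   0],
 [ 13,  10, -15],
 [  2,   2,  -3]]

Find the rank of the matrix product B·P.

First compute BP:
[[-264, -192, 288],
 [-57, -60,  90],
 [-89, -56,  84]]
Now row reduce the product.
R2 ← R2 − (19/88)·R1: [0, -204/11, 306/11]
R3 ← R3 − (89/264)·R1: [0, 96/11, -144/11]
R3 ← R3 + (8/17)·R2: [0, 0, 0]
2 nonzero rows, so rank(BP) = 2.

2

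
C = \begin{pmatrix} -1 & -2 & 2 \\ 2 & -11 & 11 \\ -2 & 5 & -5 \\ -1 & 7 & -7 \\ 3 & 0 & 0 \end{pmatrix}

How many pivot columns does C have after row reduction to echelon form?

2

Row reduce to echelon form.
R2 ← R2 + (2)·R1: [0, -15, 15]
R3 ← R3 − (2)·R1: [0, 9, -9]
R4 ← R4 − R1: [0, 9, -9]
R5 ← R5 + (3)·R1: [0, -6, 6]
R3 ← R3 + (3/5)·R2: [0, 0, 0]
R4 ← R4 + (3/5)·R2: [0, 0, 0]
R5 ← R5 − (2/5)·R2: [0, 0, 0]
Echelon form has 2 nonzero rows, so rank(C) = 2.
Each nonzero row contributes one pivot column: 2 pivot columns.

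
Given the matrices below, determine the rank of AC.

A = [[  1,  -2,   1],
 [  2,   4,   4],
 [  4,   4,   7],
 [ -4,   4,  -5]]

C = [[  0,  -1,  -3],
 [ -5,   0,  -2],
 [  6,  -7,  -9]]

2

First compute AC:
[[ 16,  -8,  -8],
 [  4, -30, -50],
 [ 22, -53, -83],
 [-50,  39,  49]]
Now row reduce the product.
R2 ← R2 − (1/4)·R1: [0, -28, -48]
R3 ← R3 − (11/8)·R1: [0, -42, -72]
R4 ← R4 + (25/8)·R1: [0, 14, 24]
R3 ← R3 − (3/2)·R2: [0, 0, 0]
R4 ← R4 + (1/2)·R2: [0, 0, 0]
2 nonzero rows, so rank(AC) = 2.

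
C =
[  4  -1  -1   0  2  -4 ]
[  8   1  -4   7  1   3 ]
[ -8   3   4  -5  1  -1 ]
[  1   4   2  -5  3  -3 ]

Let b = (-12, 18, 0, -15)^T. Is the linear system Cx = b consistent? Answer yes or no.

yes

Row reduce the augmented matrix [C | b].
R2 ← R2 − (2)·R1: [0, 3, -2, 7, -3, 11, 42]
R3 ← R3 + (2)·R1: [0, 1, 2, -5, 5, -9, -24]
R4 ← R4 − (1/4)·R1: [0, 17/4, 9/4, -5, 5/2, -2, -12]
R3 ← R3 − (1/3)·R2: [0, 0, 8/3, -22/3, 6, -38/3, -38]
R4 ← R4 − (17/12)·R2: [0, 0, 61/12, -179/12, 27/4, -211/12, -143/2]
R4 ← R4 − (61/32)·R3: [0, 0, 0, -15/16, -75/16, 105/16, 15/16]
The echelon form has 4 nonzero rows, and every pivot lies in the first 6 columns, so rank(C) = rank([C|b]) = 4.
The system is consistent.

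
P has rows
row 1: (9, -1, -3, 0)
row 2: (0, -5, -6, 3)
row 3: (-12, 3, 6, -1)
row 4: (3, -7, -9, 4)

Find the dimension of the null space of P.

2

Row reduce to echelon form.
R3 ← R3 + (4/3)·R1: [0, 5/3, 2, -1]
R4 ← R4 − (1/3)·R1: [0, -20/3, -8, 4]
R3 ← R3 + (1/3)·R2: [0, 0, 0, 0]
R4 ← R4 − (4/3)·R2: [0, 0, 0, 0]
2 nonzero rows, so rank(P) = 2.
P has 4 columns; by rank–nullity, nullity = 4 − 2 = 2.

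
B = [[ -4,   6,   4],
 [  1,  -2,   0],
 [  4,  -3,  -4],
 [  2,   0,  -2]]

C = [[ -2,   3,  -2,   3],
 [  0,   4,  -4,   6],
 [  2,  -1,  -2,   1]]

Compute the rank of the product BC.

First compute BC:
[[ 16,   8, -24,  28],
 [ -2,  -5,   6,  -9],
 [-16,   4,  12, -10],
 [ -8,   8,   0,   4]]
Now row reduce the product.
R2 ← R2 + (1/8)·R1: [0, -4, 3, -11/2]
R3 ← R3 + R1: [0, 12, -12, 18]
R4 ← R4 + (1/2)·R1: [0, 12, -12, 18]
R3 ← R3 + (3)·R2: [0, 0, -3, 3/2]
R4 ← R4 + (3)·R2: [0, 0, -3, 3/2]
R4 ← R4 − R3: [0, 0, 0, 0]
3 nonzero rows, so rank(BC) = 3.

3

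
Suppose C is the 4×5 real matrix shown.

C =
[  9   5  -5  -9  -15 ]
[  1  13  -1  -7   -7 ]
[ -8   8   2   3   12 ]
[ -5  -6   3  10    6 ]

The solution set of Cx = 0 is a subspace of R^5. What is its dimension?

Row reduce to echelon form.
R2 ← R2 − (1/9)·R1: [0, 112/9, -4/9, -6, -16/3]
R3 ← R3 + (8/9)·R1: [0, 112/9, -22/9, -5, -4/3]
R4 ← R4 + (5/9)·R1: [0, -29/9, 2/9, 5, -7/3]
R3 ← R3 − R2: [0, 0, -2, 1, 4]
R4 ← R4 + (29/112)·R2: [0, 0, 3/28, 193/56, -26/7]
R4 ← R4 + (3/56)·R3: [0, 0, 0, 7/2, -7/2]
4 nonzero rows, so rank(C) = 4.
C has 5 columns; by rank–nullity, nullity = 5 − 4 = 1.

1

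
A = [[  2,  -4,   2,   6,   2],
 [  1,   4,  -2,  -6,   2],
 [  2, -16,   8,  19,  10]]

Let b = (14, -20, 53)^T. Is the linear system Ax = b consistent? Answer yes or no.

yes

Row reduce the augmented matrix [A | b].
R2 ← R2 − (1/2)·R1: [0, 6, -3, -9, 1, -27]
R3 ← R3 − R1: [0, -12, 6, 13, 8, 39]
R3 ← R3 + (2)·R2: [0, 0, 0, -5, 10, -15]
The echelon form has 3 nonzero rows, and every pivot lies in the first 5 columns, so rank(A) = rank([A|b]) = 3.
The system is consistent.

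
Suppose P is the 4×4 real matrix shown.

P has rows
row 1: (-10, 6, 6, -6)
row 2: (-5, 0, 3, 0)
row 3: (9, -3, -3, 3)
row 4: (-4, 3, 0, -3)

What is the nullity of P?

Row reduce to echelon form.
R2 ← R2 − (1/2)·R1: [0, -3, 0, 3]
R3 ← R3 + (9/10)·R1: [0, 12/5, 12/5, -12/5]
R4 ← R4 − (2/5)·R1: [0, 3/5, -12/5, -3/5]
R3 ← R3 + (4/5)·R2: [0, 0, 12/5, 0]
R4 ← R4 + (1/5)·R2: [0, 0, -12/5, 0]
R4 ← R4 + R3: [0, 0, 0, 0]
3 nonzero rows, so rank(P) = 3.
P has 4 columns; by rank–nullity, nullity = 4 − 3 = 1.

1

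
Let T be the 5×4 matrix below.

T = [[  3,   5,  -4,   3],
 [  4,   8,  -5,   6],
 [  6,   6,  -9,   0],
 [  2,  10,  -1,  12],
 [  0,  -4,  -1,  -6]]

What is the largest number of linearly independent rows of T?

2

Row reduce to echelon form.
R2 ← R2 − (4/3)·R1: [0, 4/3, 1/3, 2]
R3 ← R3 − (2)·R1: [0, -4, -1, -6]
R4 ← R4 − (2/3)·R1: [0, 20/3, 5/3, 10]
R3 ← R3 + (3)·R2: [0, 0, 0, 0]
R4 ← R4 − (5)·R2: [0, 0, 0, 0]
R5 ← R5 + (3)·R2: [0, 0, 0, 0]
Echelon form has 2 nonzero rows, so rank(T) = 2.
The rank gives the maximum number of linearly independent rows: 2.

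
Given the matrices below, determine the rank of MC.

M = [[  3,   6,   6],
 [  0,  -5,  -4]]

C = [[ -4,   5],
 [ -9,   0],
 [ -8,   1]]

2

First compute MC:
[[-114,  21],
 [ 77,  -4]]
Now row reduce the product.
R2 ← R2 + (77/114)·R1: [0, 387/38]
2 nonzero rows, so rank(MC) = 2.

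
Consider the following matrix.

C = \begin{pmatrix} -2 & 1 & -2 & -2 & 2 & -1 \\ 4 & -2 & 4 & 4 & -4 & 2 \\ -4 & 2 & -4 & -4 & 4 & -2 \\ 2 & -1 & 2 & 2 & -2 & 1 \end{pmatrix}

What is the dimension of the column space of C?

Row reduce to echelon form.
R2 ← R2 + (2)·R1: [0, 0, 0, 0, 0, 0]
R3 ← R3 − (2)·R1: [0, 0, 0, 0, 0, 0]
R4 ← R4 + R1: [0, 0, 0, 0, 0, 0]
Echelon form has 1 nonzero row, so rank(C) = 1.
The column space has dimension equal to the rank: 1.

1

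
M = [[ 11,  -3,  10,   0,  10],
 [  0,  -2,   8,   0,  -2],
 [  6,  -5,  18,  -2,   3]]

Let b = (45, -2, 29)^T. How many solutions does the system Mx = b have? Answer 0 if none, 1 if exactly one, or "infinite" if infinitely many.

infinite

Row reduce the augmented matrix [M | b].
R3 ← R3 − (6/11)·R1: [0, -37/11, 138/11, -2, -27/11, 49/11]
R3 ← R3 − (37/22)·R2: [0, 0, -10/11, -2, 10/11, 86/11]
The echelon form has 3 nonzero rows, and every pivot lies in the first 5 columns, so rank(M) = rank([M|b]) = 3.
The system is consistent.
rank = 3 < 5 unknowns, so there are infinitely many solutions.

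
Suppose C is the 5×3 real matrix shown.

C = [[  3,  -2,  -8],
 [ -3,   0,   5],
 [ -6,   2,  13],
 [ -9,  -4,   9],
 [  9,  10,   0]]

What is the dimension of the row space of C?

Row reduce to echelon form.
R2 ← R2 + R1: [0, -2, -3]
R3 ← R3 + (2)·R1: [0, -2, -3]
R4 ← R4 + (3)·R1: [0, -10, -15]
R5 ← R5 − (3)·R1: [0, 16, 24]
R3 ← R3 − R2: [0, 0, 0]
R4 ← R4 − (5)·R2: [0, 0, 0]
R5 ← R5 + (8)·R2: [0, 0, 0]
Echelon form has 2 nonzero rows, so rank(C) = 2.
The row space has dimension equal to the rank: 2.

2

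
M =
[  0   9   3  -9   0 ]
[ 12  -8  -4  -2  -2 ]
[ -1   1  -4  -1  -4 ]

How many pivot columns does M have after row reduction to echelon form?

Row reduce to echelon form.
Swap R1 ↔ R2
R3 ← R3 + (1/12)·R1: [0, 1/3, -13/3, -7/6, -25/6]
R3 ← R3 − (1/27)·R2: [0, 0, -40/9, -5/6, -25/6]
Echelon form has 3 nonzero rows, so rank(M) = 3.
Each nonzero row contributes one pivot column: 3 pivot columns.

3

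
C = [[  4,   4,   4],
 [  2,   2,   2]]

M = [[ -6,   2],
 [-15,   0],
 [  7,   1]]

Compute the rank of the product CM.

First compute CM:
[[-56,  12],
 [-28,   6]]
Now row reduce the product.
R2 ← R2 − (1/2)·R1: [0, 0]
1 nonzero row, so rank(CM) = 1.

1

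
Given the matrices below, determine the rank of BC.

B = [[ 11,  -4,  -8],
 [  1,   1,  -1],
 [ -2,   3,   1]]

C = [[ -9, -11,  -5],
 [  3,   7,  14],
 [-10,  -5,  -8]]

2

First compute BC:
[[-31, -109, -47],
 [  4,   1,  17],
 [ 17,  38,  44]]
Now row reduce the product.
R2 ← R2 + (4/31)·R1: [0, -405/31, 339/31]
R3 ← R3 + (17/31)·R1: [0, -675/31, 565/31]
R3 ← R3 − (5/3)·R2: [0, 0, 0]
2 nonzero rows, so rank(BC) = 2.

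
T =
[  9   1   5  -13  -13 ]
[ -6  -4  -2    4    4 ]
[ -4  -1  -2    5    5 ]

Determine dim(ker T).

3

Row reduce to echelon form.
R2 ← R2 + (2/3)·R1: [0, -10/3, 4/3, -14/3, -14/3]
R3 ← R3 + (4/9)·R1: [0, -5/9, 2/9, -7/9, -7/9]
R3 ← R3 − (1/6)·R2: [0, 0, 0, 0, 0]
2 nonzero rows, so rank(T) = 2.
T has 5 columns; by rank–nullity, nullity = 5 − 2 = 3.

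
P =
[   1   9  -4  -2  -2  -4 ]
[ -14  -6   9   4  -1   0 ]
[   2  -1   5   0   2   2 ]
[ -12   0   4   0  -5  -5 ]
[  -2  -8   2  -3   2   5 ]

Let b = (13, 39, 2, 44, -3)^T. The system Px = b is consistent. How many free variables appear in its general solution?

1

Row reduce the augmented matrix [P | b].
R2 ← R2 + (14)·R1: [0, 120, -47, -24, -29, -56, 221]
R3 ← R3 − (2)·R1: [0, -19, 13, 4, 6, 10, -24]
R4 ← R4 + (12)·R1: [0, 108, -44, -24, -29, -53, 200]
R5 ← R5 + (2)·R1: [0, 10, -6, -7, -2, -3, 23]
R3 ← R3 + (19/120)·R2: [0, 0, 667/120, 1/5, 169/120, 17/15, 1319/120]
R4 ← R4 − (9/10)·R2: [0, 0, -17/10, -12/5, -29/10, -13/5, 11/10]
R5 ← R5 − (1/12)·R2: [0, 0, -25/12, -5, 5/12, 5/3, 55/12]
R4 ← R4 + (204/667)·R3: [0, 0, 0, -1560/667, -1647/667, -1503/667, 2976/667]
R5 ← R5 + (250/667)·R3: [0, 0, 0, -3285/667, 630/667, 1395/667, 5805/667]
R5 ← R5 − (219/104)·R4: [0, 0, 0, 0, 639/104, 711/104, -9/13]
The echelon form has 5 nonzero rows, and every pivot lies in the first 6 columns, so rank(P) = rank([P|b]) = 5.
The system is consistent.
Free variables = (unknowns) − (rank) = 6 − 5 = 1.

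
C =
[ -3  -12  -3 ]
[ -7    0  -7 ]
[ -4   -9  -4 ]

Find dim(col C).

2

Row reduce to echelon form.
R2 ← R2 − (7/3)·R1: [0, 28, 0]
R3 ← R3 − (4/3)·R1: [0, 7, 0]
R3 ← R3 − (1/4)·R2: [0, 0, 0]
Echelon form has 2 nonzero rows, so rank(C) = 2.
The column space has dimension equal to the rank: 2.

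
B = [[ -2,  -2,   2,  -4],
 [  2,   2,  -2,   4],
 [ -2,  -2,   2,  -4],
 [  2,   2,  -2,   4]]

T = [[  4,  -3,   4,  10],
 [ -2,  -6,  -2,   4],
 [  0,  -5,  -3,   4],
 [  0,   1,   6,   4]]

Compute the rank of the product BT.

1

First compute BT:
[[ -4,   4, -34, -36],
 [  4,  -4,  34,  36],
 [ -4,   4, -34, -36],
 [  4,  -4,  34,  36]]
Now row reduce the product.
R2 ← R2 + R1: [0, 0, 0, 0]
R3 ← R3 − R1: [0, 0, 0, 0]
R4 ← R4 + R1: [0, 0, 0, 0]
1 nonzero row, so rank(BT) = 1.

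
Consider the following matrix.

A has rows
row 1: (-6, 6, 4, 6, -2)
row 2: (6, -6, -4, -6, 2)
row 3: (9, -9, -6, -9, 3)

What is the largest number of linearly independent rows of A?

1

Row reduce to echelon form.
R2 ← R2 + R1: [0, 0, 0, 0, 0]
R3 ← R3 + (3/2)·R1: [0, 0, 0, 0, 0]
Echelon form has 1 nonzero row, so rank(A) = 1.
The rank gives the maximum number of linearly independent rows: 1.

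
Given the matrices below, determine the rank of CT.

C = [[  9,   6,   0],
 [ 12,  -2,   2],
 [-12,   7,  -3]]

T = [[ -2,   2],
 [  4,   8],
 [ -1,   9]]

2

First compute CT:
[[  6,  66],
 [-34,  26],
 [ 55,   5]]
Now row reduce the product.
R2 ← R2 + (17/3)·R1: [0, 400]
R3 ← R3 − (55/6)·R1: [0, -600]
R3 ← R3 + (3/2)·R2: [0, 0]
2 nonzero rows, so rank(CT) = 2.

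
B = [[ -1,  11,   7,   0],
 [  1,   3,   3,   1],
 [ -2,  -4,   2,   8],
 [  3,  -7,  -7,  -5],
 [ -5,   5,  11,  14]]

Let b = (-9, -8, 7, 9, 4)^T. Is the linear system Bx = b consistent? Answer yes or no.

Row reduce the augmented matrix [B | b].
R2 ← R2 + R1: [0, 14, 10, 1, -17]
R3 ← R3 − (2)·R1: [0, -26, -12, 8, 25]
R4 ← R4 + (3)·R1: [0, 26, 14, -5, -18]
R5 ← R5 − (5)·R1: [0, -50, -24, 14, 49]
R3 ← R3 + (13/7)·R2: [0, 0, 46/7, 69/7, -46/7]
R4 ← R4 − (13/7)·R2: [0, 0, -32/7, -48/7, 95/7]
R5 ← R5 + (25/7)·R2: [0, 0, 82/7, 123/7, -82/7]
R4 ← R4 + (16/23)·R3: [0, 0, 0, 0, 9]
R5 ← R5 − (41/23)·R3: [0, 0, 0, 0, 0]
The echelon form has 4 nonzero rows; the last pivot sits in the augmented column, so rank(B) = 3 but rank([B|b]) = 4.
Since the ranks differ, the system is inconsistent.

no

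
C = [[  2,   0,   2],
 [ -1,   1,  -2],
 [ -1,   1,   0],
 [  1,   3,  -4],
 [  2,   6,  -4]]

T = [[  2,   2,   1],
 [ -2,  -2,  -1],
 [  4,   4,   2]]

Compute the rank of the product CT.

First compute CT:
[[ 12,  12,   6],
 [-12, -12,  -6],
 [ -4,  -4,  -2],
 [-20, -20, -10],
 [-24, -24, -12]]
Now row reduce the product.
R2 ← R2 + R1: [0, 0, 0]
R3 ← R3 + (1/3)·R1: [0, 0, 0]
R4 ← R4 + (5/3)·R1: [0, 0, 0]
R5 ← R5 + (2)·R1: [0, 0, 0]
1 nonzero row, so rank(CT) = 1.

1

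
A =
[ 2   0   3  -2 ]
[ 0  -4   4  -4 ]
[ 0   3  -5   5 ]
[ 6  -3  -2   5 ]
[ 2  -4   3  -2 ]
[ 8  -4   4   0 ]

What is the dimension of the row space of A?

3

Row reduce to echelon form.
R4 ← R4 − (3)·R1: [0, -3, -11, 11]
R5 ← R5 − R1: [0, -4, 0, 0]
R6 ← R6 − (4)·R1: [0, -4, -8, 8]
R3 ← R3 + (3/4)·R2: [0, 0, -2, 2]
R4 ← R4 − (3/4)·R2: [0, 0, -14, 14]
R5 ← R5 − R2: [0, 0, -4, 4]
R6 ← R6 − R2: [0, 0, -12, 12]
R4 ← R4 − (7)·R3: [0, 0, 0, 0]
R5 ← R5 − (2)·R3: [0, 0, 0, 0]
R6 ← R6 − (6)·R3: [0, 0, 0, 0]
Echelon form has 3 nonzero rows, so rank(A) = 3.
The row space has dimension equal to the rank: 3.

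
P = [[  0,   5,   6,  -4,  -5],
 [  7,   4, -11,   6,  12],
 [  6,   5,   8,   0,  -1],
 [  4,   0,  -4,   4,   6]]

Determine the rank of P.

Row reduce to echelon form.
Swap R1 ↔ R2
R3 ← R3 − (6/7)·R1: [0, 11/7, 122/7, -36/7, -79/7]
R4 ← R4 − (4/7)·R1: [0, -16/7, 16/7, 4/7, -6/7]
R3 ← R3 − (11/35)·R2: [0, 0, 544/35, -136/35, -68/7]
R4 ← R4 + (16/35)·R2: [0, 0, 176/35, -44/35, -22/7]
R4 ← R4 − (11/34)·R3: [0, 0, 0, 0, 0]
Echelon form has 3 nonzero rows, so rank(P) = 3.

3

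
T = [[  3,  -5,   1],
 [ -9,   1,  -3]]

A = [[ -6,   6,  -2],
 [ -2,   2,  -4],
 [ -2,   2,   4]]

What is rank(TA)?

First compute TA:
[[-10,  10,  18],
 [ 58, -58,   2]]
Now row reduce the product.
R2 ← R2 + (29/5)·R1: [0, 0, 532/5]
2 nonzero rows, so rank(TA) = 2.

2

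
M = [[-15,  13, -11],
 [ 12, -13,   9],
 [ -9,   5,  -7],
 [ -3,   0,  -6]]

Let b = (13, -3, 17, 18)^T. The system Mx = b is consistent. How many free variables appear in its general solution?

0

Row reduce the augmented matrix [M | b].
R2 ← R2 + (4/5)·R1: [0, -13/5, 1/5, 37/5]
R3 ← R3 − (3/5)·R1: [0, -14/5, -2/5, 46/5]
R4 ← R4 − (1/5)·R1: [0, -13/5, -19/5, 77/5]
R3 ← R3 − (14/13)·R2: [0, 0, -8/13, 16/13]
R4 ← R4 − R2: [0, 0, -4, 8]
R4 ← R4 − (13/2)·R3: [0, 0, 0, 0]
The echelon form has 3 nonzero rows, and every pivot lies in the first 3 columns, so rank(M) = rank([M|b]) = 3.
The system is consistent.
Free variables = (unknowns) − (rank) = 3 − 3 = 0.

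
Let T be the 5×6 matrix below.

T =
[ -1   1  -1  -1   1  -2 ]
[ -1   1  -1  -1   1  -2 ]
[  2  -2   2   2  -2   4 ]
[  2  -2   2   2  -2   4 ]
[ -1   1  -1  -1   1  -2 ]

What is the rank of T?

1

Row reduce to echelon form.
R2 ← R2 − R1: [0, 0, 0, 0, 0, 0]
R3 ← R3 + (2)·R1: [0, 0, 0, 0, 0, 0]
R4 ← R4 + (2)·R1: [0, 0, 0, 0, 0, 0]
R5 ← R5 − R1: [0, 0, 0, 0, 0, 0]
Echelon form has 1 nonzero row, so rank(T) = 1.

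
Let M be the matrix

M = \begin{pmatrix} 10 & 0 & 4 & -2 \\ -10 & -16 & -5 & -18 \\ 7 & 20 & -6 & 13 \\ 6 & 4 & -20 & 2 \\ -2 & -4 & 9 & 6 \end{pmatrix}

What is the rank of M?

Row reduce to echelon form.
R2 ← R2 + R1: [0, -16, -1, -20]
R3 ← R3 − (7/10)·R1: [0, 20, -44/5, 72/5]
R4 ← R4 − (3/5)·R1: [0, 4, -112/5, 16/5]
R5 ← R5 + (1/5)·R1: [0, -4, 49/5, 28/5]
R3 ← R3 + (5/4)·R2: [0, 0, -201/20, -53/5]
R4 ← R4 + (1/4)·R2: [0, 0, -453/20, -9/5]
R5 ← R5 − (1/4)·R2: [0, 0, 201/20, 53/5]
R4 ← R4 − (151/67)·R3: [0, 0, 0, 1480/67]
R5 ← R5 + R3: [0, 0, 0, 0]
Echelon form has 4 nonzero rows, so rank(M) = 4.

4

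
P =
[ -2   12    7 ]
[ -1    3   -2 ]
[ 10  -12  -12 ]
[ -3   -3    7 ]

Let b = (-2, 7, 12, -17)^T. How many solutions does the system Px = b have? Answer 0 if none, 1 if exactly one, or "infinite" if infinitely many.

1

Row reduce the augmented matrix [P | b].
R2 ← R2 − (1/2)·R1: [0, -3, -11/2, 8]
R3 ← R3 + (5)·R1: [0, 48, 23, 2]
R4 ← R4 − (3/2)·R1: [0, -21, -7/2, -14]
R3 ← R3 + (16)·R2: [0, 0, -65, 130]
R4 ← R4 − (7)·R2: [0, 0, 35, -70]
R4 ← R4 + (7/13)·R3: [0, 0, 0, 0]
The echelon form has 3 nonzero rows, and every pivot lies in the first 3 columns, so rank(P) = rank([P|b]) = 3.
The system is consistent.
rank = 3 = number of unknowns, so the solution is unique.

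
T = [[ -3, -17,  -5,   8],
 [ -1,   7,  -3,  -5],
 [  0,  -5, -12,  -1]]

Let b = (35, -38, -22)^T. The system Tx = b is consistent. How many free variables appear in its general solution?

Row reduce the augmented matrix [T | b].
R2 ← R2 − (1/3)·R1: [0, 38/3, -4/3, -23/3, -149/3]
R3 ← R3 + (15/38)·R2: [0, 0, -238/19, -153/38, -1581/38]
The echelon form has 3 nonzero rows, and every pivot lies in the first 4 columns, so rank(T) = rank([T|b]) = 3.
The system is consistent.
Free variables = (unknowns) − (rank) = 4 − 3 = 1.

1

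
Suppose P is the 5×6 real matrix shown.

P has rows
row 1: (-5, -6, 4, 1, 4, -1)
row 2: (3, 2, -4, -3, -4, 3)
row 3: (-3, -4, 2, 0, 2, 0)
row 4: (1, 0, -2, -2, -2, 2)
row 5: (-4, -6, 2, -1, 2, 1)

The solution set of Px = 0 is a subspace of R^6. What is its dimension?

4

Row reduce to echelon form.
R2 ← R2 + (3/5)·R1: [0, -8/5, -8/5, -12/5, -8/5, 12/5]
R3 ← R3 − (3/5)·R1: [0, -2/5, -2/5, -3/5, -2/5, 3/5]
R4 ← R4 + (1/5)·R1: [0, -6/5, -6/5, -9/5, -6/5, 9/5]
R5 ← R5 − (4/5)·R1: [0, -6/5, -6/5, -9/5, -6/5, 9/5]
R3 ← R3 − (1/4)·R2: [0, 0, 0, 0, 0, 0]
R4 ← R4 − (3/4)·R2: [0, 0, 0, 0, 0, 0]
R5 ← R5 − (3/4)·R2: [0, 0, 0, 0, 0, 0]
2 nonzero rows, so rank(P) = 2.
P has 6 columns; by rank–nullity, nullity = 6 − 2 = 4.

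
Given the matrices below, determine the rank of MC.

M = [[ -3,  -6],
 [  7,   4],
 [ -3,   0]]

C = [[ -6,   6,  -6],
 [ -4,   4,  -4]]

1

First compute MC:
[[ 42, -42,  42],
 [-58,  58, -58],
 [ 18, -18,  18]]
Now row reduce the product.
R2 ← R2 + (29/21)·R1: [0, 0, 0]
R3 ← R3 − (3/7)·R1: [0, 0, 0]
1 nonzero row, so rank(MC) = 1.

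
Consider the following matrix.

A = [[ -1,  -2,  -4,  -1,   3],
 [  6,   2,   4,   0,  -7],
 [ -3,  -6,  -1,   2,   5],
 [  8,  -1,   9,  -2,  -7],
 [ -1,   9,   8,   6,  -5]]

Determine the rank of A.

Row reduce to echelon form.
R2 ← R2 + (6)·R1: [0, -10, -20, -6, 11]
R3 ← R3 − (3)·R1: [0, 0, 11, 5, -4]
R4 ← R4 + (8)·R1: [0, -17, -23, -10, 17]
R5 ← R5 − R1: [0, 11, 12, 7, -8]
R4 ← R4 − (17/10)·R2: [0, 0, 11, 1/5, -17/10]
R5 ← R5 + (11/10)·R2: [0, 0, -10, 2/5, 41/10]
R4 ← R4 − R3: [0, 0, 0, -24/5, 23/10]
R5 ← R5 + (10/11)·R3: [0, 0, 0, 272/55, 51/110]
R5 ← R5 + (34/33)·R4: [0, 0, 0, 0, 17/6]
Echelon form has 5 nonzero rows, so rank(A) = 5.

5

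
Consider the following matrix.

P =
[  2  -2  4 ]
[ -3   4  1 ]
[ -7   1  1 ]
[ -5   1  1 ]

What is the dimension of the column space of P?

3

Row reduce to echelon form.
R2 ← R2 + (3/2)·R1: [0, 1, 7]
R3 ← R3 + (7/2)·R1: [0, -6, 15]
R4 ← R4 + (5/2)·R1: [0, -4, 11]
R3 ← R3 + (6)·R2: [0, 0, 57]
R4 ← R4 + (4)·R2: [0, 0, 39]
R4 ← R4 − (13/19)·R3: [0, 0, 0]
Echelon form has 3 nonzero rows, so rank(P) = 3.
The column space has dimension equal to the rank: 3.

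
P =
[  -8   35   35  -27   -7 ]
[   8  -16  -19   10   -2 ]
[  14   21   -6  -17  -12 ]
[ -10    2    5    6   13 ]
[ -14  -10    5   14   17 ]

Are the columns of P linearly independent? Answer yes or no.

Row reduce P to echelon form.
R2 ← R2 + R1: [0, 19, 16, -17, -9]
R3 ← R3 + (7/4)·R1: [0, 329/4, 221/4, -257/4, -97/4]
R4 ← R4 − (5/4)·R1: [0, -167/4, -155/4, 159/4, 87/4]
R5 ← R5 − (7/4)·R1: [0, -285/4, -225/4, 245/4, 117/4]
R3 ← R3 − (329/76)·R2: [0, 0, -1065/76, 355/38, 559/38]
R4 ← R4 + (167/76)·R2: [0, 0, -273/76, 91/38, 75/38]
R5 ← R5 + (15/4)·R2: [0, 0, 15/4, -5/2, -9/2]
R4 ← R4 − (91/355)·R3: [0, 0, 0, 0, -638/355]
R5 ← R5 + (19/71)·R3: [0, 0, 0, 0, -40/71]
R5 ← R5 − (100/319)·R4: [0, 0, 0, 0, 0]
4 pivots among 5 columns.
Only 4 < 5 pivot columns, so the columns are linearly dependent.

no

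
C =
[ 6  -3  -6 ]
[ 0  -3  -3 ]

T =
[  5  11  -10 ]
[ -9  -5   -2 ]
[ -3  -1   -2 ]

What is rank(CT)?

First compute CT:
[[ 75,  87, -42],
 [ 36,  18,  12]]
Now row reduce the product.
R2 ← R2 − (12/25)·R1: [0, -594/25, 804/25]
2 nonzero rows, so rank(CT) = 2.

2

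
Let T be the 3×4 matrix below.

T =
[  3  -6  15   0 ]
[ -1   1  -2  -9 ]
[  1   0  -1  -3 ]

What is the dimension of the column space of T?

3

Row reduce to echelon form.
R2 ← R2 + (1/3)·R1: [0, -1, 3, -9]
R3 ← R3 − (1/3)·R1: [0, 2, -6, -3]
R3 ← R3 + (2)·R2: [0, 0, 0, -21]
Echelon form has 3 nonzero rows, so rank(T) = 3.
The column space has dimension equal to the rank: 3.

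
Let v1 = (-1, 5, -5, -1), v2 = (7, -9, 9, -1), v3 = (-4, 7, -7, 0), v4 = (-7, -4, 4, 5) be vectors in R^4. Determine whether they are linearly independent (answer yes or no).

no

Form the matrix with these vectors as rows and row reduce.
R2 ← R2 + (7)·R1: [0, 26, -26, -8]
R3 ← R3 − (4)·R1: [0, -13, 13, 4]
R4 ← R4 − (7)·R1: [0, -39, 39, 12]
R3 ← R3 + (1/2)·R2: [0, 0, 0, 0]
R4 ← R4 + (3/2)·R2: [0, 0, 0, 0]
2 nonzero rows, so the 4 vectors span a space of dimension 2.
Since 2 < 4, the vectors are linearly dependent.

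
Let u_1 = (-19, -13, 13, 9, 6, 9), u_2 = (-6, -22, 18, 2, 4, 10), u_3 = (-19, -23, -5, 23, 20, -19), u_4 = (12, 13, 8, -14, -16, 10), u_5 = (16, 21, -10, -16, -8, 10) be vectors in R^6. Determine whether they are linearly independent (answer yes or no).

no

Form the matrix with these vectors as rows and row reduce.
R2 ← R2 − (6/19)·R1: [0, -340/19, 264/19, -16/19, 40/19, 136/19]
R3 ← R3 − R1: [0, -10, -18, 14, 14, -28]
R4 ← R4 + (12/19)·R1: [0, 91/19, 308/19, -158/19, -232/19, 298/19]
R5 ← R5 + (16/19)·R1: [0, 191/19, 18/19, -160/19, -56/19, 334/19]
R3 ← R3 − (19/34)·R2: [0, 0, -438/17, 246/17, 218/17, -32]
R4 ← R4 + (91/340)·R2: [0, 0, 1694/85, -726/85, -198/17, 88/5]
R5 ← R5 + (191/340)·R2: [0, 0, 744/85, -756/85, -30/17, 108/5]
R4 ← R4 + (847/1095)·R3: [0, 0, 0, 968/365, -1892/1095, -7832/1095]
R5 ← R5 + (124/365)·R3: [0, 0, 0, -1452/365, 946/365, 3916/365]
R5 ← R5 + (3/2)·R4: [0, 0, 0, 0, 0, 0]
4 nonzero rows, so the 5 vectors span a space of dimension 4.
Since 4 < 5, the vectors are linearly dependent.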